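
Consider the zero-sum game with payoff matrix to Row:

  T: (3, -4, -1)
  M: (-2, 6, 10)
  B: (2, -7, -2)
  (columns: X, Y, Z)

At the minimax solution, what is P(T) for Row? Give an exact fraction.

Row minima: T → -4, M → -2, B → -7; maximin = -2.
Column maxima: X → 3, Y → 6, Z → 10; minimax = 3.
-2 ≠ 3, so there is no saddle point; optimal play is mixed.
B is strictly dominated by T, so Row never plays it.
Z is strictly dominated by Y (it gives Row strictly more in every row), so Column never plays it.
On the remaining 2×2 (T, M vs X, Y):
Let Row play T with probability p. Expected payoff against X: 3p + (-2)(1−p) = 5p − 2; against Y: (-4)p + 6(1−p) = −10p + 6.
Setting these equal: 5p − 2 = −10p + 6 ⇒ 15p = 8 ⇒ p = 8/15, and the value is (5)·(8/15) − 2 = 2/3.
For Column: with q = P(X), equating T's and M's payoffs gives 7q − 4 = −8q + 6 ⇒ q = 2/3.

8/15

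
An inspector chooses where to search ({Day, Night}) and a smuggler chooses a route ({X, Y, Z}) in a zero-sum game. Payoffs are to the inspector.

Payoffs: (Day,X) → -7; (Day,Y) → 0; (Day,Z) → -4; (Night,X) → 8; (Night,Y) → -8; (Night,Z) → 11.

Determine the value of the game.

-56/23

Row minima: Day → -7, Night → -8; maximin = -7.
Column maxima: X → 8, Y → 0, Z → 11; minimax = 0.
-7 ≠ 0, so there is no saddle point; optimal play is mixed.
Z is strictly dominated by X (it gives the inspector strictly more in every row), so the smuggler never plays it.
On the remaining 2×2 (Day, Night vs X, Y):
Let the inspector play Day with probability p. Expected payoff against X: (-7)p + 8(1−p) = −15p + 8; against Y: 0p + (-8)(1−p) = 8p − 8.
Setting these equal: −15p + 8 = 8p − 8 ⇒ −23p = -16 ⇒ p = 16/23, and the value is (-15)·(16/23) + 8 = -56/23.
For the smuggler: with q = P(X), equating Day's and Night's payoffs gives −7q = 16q − 8 ⇒ q = 8/23.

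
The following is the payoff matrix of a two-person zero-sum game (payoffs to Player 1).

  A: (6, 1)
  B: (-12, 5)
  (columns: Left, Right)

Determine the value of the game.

21/11

Row minima: A → 1, B → -12; maximin = 1.
Column maxima: Left → 6, Right → 5; minimax = 5.
1 ≠ 5, so there is no saddle point; optimal play is mixed.
Let Player 1 play A with probability p. Expected payoff against Left: 6p + (-12)(1−p) = 18p − 12; against Right: 1p + 5(1−p) = −4p + 5.
Setting these equal: 18p − 12 = −4p + 5 ⇒ 22p = 17 ⇒ p = 17/22, and the value is (18)·(17/22) − 12 = 21/11.
For Player 2: with q = P(Left), equating A's and B's payoffs gives 5q + 1 = −17q + 5 ⇒ q = 2/11.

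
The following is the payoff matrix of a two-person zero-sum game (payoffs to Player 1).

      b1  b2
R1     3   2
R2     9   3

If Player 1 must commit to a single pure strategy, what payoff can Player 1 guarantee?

Row minima: R1 → 2, R2 → 3.
The best of these is 3.

3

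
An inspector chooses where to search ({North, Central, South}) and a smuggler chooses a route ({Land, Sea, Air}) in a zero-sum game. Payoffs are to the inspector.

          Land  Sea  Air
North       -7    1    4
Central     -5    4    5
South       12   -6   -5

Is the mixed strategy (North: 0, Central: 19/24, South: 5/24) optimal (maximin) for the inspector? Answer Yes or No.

Against Land this mix gives (19/24)·(-5) + (5/24)·12 = -35/24.
Against Sea this mix gives (19/24)·4 + (5/24)·(-6) = 23/12.
Against Air this mix gives (19/24)·5 + (5/24)·(-5) = 35/12.
The smuggler will play Land, holding the inspector to -35/24. Shifting weight toward the row that does better against Land would raise this floor (the equalizing mix achieves 2/3 against both Land and Sea), so the proposed strategy is not optimal.

No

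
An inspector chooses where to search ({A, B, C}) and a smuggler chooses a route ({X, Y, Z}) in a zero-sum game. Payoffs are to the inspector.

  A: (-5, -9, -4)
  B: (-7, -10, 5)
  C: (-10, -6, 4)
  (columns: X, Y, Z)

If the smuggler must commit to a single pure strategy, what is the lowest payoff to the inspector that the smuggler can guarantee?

-6

Column maxima: X → -5, Y → -6, Z → 5.
The smallest of these is -6.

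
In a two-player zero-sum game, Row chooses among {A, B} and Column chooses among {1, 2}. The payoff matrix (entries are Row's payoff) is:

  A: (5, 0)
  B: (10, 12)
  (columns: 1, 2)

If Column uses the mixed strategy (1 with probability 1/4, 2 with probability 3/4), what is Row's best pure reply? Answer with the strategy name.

Expected payoff of A: (1/4)·5 + (3/4)·0 = 5/4.
Expected payoff of B: (1/4)·10 + (3/4)·12 = 23/2.
The largest is 23/2, so Row's best response is B.

B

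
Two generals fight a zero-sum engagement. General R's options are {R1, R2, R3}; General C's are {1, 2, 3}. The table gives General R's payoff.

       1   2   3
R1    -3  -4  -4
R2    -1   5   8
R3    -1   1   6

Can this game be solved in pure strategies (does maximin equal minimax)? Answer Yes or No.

Row minima: R1 → -4, R2 → -1, R3 → -1; maximin = -1.
Column maxima: 1 → -1, 2 → 5, 3 → 8; minimax = -1.
maximin = minimax = -1, so a saddle point exists.

Yes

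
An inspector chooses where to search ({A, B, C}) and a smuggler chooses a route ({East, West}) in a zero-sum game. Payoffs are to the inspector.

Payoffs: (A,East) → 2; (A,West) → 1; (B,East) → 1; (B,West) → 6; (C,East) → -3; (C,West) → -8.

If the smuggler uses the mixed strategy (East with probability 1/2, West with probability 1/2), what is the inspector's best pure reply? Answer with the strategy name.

B

Expected payoff of A: (1/2)·2 + (1/2)·1 = 3/2.
Expected payoff of B: (1/2)·1 + (1/2)·6 = 7/2.
Expected payoff of C: (1/2)·(-3) + (1/2)·(-8) = -11/2.
The largest is 7/2, so the inspector's best response is B.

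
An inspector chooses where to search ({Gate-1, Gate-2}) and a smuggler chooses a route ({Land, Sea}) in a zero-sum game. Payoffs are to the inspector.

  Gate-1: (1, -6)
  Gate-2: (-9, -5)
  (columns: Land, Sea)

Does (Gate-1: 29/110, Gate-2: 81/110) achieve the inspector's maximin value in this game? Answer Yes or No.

No

Against Land this mix gives (29/110)·1 + (81/110)·(-9) = -70/11.
Against Sea this mix gives (29/110)·(-6) + (81/110)·(-5) = -579/110.
The smuggler will play Land, holding the inspector to -70/11. Shifting weight toward the row that does better against Land would raise this floor (the equalizing mix achieves -59/11 against both Land and Sea), so the proposed strategy is not optimal.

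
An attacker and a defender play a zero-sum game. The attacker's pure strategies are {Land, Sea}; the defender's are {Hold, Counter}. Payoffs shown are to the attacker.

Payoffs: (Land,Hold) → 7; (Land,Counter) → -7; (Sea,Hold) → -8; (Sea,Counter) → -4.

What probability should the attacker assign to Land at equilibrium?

Row minima: Land → -7, Sea → -8; maximin = -7.
Column maxima: Hold → 7, Counter → -4; minimax = -4.
-7 ≠ -4, so there is no saddle point; optimal play is mixed.
Let the attacker play Land with probability p. Expected payoff against Hold: 7p + (-8)(1−p) = 15p − 8; against Counter: (-7)p + (-4)(1−p) = −3p − 4.
Setting these equal: 15p − 8 = −3p − 4 ⇒ 18p = 4 ⇒ p = 2/9, and the value is (15)·(2/9) − 8 = -14/3.
For the defender: with q = P(Hold), equating Land's and Sea's payoffs gives 14q − 7 = −4q − 4 ⇒ q = 1/6.

2/9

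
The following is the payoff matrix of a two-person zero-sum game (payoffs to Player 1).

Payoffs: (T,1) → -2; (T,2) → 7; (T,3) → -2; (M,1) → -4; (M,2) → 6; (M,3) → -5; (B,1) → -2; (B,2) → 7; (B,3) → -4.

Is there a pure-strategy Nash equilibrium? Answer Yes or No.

Row minima: T → -2, M → -5, B → -4; maximin = -2.
Column maxima: 1 → -2, 2 → 7, 3 → -2; minimax = -2.
maximin = minimax = -2, so a saddle point exists.

Yes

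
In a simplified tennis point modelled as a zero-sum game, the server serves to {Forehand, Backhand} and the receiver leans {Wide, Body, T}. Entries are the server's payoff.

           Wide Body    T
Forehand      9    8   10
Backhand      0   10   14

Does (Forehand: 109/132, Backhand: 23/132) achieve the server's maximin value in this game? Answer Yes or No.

Against Wide this mix gives (109/132)·9 + (23/132)·0 = 327/44.
Against Body this mix gives (109/132)·8 + (23/132)·10 = 551/66.
Against T this mix gives (109/132)·10 + (23/132)·14 = 353/33.
The receiver will play Wide, holding the server to 327/44. Shifting weight toward the row that does better against Wide would raise this floor (the equalizing mix achieves 90/11 against both Wide and Body), so the proposed strategy is not optimal.

No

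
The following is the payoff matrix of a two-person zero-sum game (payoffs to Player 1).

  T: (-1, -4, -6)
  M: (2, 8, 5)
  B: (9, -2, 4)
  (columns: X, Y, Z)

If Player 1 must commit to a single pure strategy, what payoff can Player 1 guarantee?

Row minima: T → -6, M → 2, B → -2.
The best of these is 2.

2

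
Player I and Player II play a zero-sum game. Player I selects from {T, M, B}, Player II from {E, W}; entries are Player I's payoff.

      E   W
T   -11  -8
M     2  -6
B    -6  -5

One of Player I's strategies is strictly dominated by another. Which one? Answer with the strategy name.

M gives a strictly higher payoff than T against every column: 2 > -11, -6 > -8.
So T is strictly dominated and Player I never plays it.

T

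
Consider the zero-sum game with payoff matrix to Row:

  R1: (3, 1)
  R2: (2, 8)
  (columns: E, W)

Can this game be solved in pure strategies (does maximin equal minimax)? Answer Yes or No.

No

Row minima: R1 → 1, R2 → 2; maximin = 2.
Column maxima: E → 3, W → 8; minimax = 3.
2 ≠ 3, so no pure-strategy equilibrium exists.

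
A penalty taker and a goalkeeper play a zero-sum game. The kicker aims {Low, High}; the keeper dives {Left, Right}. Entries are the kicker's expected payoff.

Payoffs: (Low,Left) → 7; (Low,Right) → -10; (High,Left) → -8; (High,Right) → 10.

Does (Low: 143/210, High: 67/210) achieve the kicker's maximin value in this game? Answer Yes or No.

No

Against Left this mix gives (143/210)·7 + (67/210)·(-8) = 31/14.
Against Right this mix gives (143/210)·(-10) + (67/210)·10 = -76/21.
The keeper will play Right, holding the kicker to -76/21. Shifting weight toward the row that does better against Right would raise this floor (the equalizing mix achieves -2/7 against both Right and Left), so the proposed strategy is not optimal.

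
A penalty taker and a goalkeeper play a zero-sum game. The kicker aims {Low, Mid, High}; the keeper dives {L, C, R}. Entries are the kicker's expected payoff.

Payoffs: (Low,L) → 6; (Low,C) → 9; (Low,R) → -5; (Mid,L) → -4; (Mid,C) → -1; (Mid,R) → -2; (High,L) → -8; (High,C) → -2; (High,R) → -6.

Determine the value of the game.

-32/13

Row minima: Low → -5, Mid → -4, High → -8; maximin = -4.
Column maxima: L → 6, C → 9, R → -2; minimax = -2.
-4 ≠ -2, so there is no saddle point; optimal play is mixed.
High is strictly dominated by Low, so the kicker never plays it.
C is strictly dominated by L (it gives the kicker strictly more in every row), so the keeper never plays it.
On the remaining 2×2 (Low, Mid vs L, R):
Let the kicker play Low with probability p. Expected payoff against L: 6p + (-4)(1−p) = 10p − 4; against R: (-5)p + (-2)(1−p) = −3p − 2.
Setting these equal: 10p − 4 = −3p − 2 ⇒ 13p = 2 ⇒ p = 2/13, and the value is (10)·(2/13) − 4 = -32/13.
For the keeper: with q = P(L), equating Low's and Mid's payoffs gives 11q − 5 = −2q − 2 ⇒ q = 3/13.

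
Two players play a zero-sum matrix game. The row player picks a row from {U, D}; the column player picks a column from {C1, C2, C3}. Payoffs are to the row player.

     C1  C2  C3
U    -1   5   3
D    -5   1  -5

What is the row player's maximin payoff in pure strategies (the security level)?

-1

Row minima: U → -1, D → -5.
The best of these is -1.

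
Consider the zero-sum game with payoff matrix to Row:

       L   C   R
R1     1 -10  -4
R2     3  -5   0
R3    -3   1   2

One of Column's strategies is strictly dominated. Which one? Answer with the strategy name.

C holds Row's payoff strictly below R in every row: -10 < -4, -5 < 0, 1 < 2.
So R is strictly dominated for Column.

R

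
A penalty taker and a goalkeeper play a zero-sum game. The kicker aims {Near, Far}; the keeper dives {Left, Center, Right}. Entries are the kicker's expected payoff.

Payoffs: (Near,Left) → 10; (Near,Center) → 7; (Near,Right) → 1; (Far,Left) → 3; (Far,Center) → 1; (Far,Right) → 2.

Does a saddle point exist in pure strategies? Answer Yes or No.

No

Row minima: Near → 1, Far → 1; maximin = 1.
Column maxima: Left → 10, Center → 7, Right → 2; minimax = 2.
1 ≠ 2, so no pure-strategy equilibrium exists.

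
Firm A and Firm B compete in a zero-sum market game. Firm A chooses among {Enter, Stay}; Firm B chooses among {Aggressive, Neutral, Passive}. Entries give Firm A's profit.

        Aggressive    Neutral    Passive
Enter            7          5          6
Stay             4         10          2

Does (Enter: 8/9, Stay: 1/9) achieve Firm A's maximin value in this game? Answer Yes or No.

Against Aggressive this mix gives (8/9)·7 + (1/9)·4 = 20/3.
Against Neutral this mix gives (8/9)·5 + (1/9)·10 = 50/9.
Against Passive this mix gives (8/9)·6 + (1/9)·2 = 50/9.
All of Firm B's active replies (Neutral, Passive) yield 50/9, and no column does worse for Firm A. The mix makes Firm B indifferent and guarantees 50/9, so it is optimal.

Yes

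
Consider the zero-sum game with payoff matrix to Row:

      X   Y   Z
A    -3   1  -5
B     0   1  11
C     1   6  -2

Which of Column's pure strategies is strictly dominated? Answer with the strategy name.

X holds Row's payoff strictly below Y in every row: -3 < 1, 0 < 1, 1 < 6.
So Y is strictly dominated for Column.

Y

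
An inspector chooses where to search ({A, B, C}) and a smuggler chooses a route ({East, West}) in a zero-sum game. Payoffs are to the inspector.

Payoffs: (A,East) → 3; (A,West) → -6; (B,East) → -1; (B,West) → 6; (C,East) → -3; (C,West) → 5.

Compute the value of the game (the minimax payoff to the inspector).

3/4

Row minima: A → -6, B → -1, C → -3; maximin = -1.
Column maxima: East → 3, West → 6; minimax = 3.
-1 ≠ 3, so there is no saddle point; optimal play is mixed.
C is strictly dominated by B, so the inspector never plays it.
On the remaining 2×2 (A, B vs East, West):
Let the inspector play A with probability p. Expected payoff against East: 3p + (-1)(1−p) = 4p − 1; against West: (-6)p + 6(1−p) = −12p + 6.
Setting these equal: 4p − 1 = −12p + 6 ⇒ 16p = 7 ⇒ p = 7/16, and the value is (4)·(7/16) − 1 = 3/4.
For the smuggler: with q = P(East), equating A's and B's payoffs gives 9q − 6 = −7q + 6 ⇒ q = 3/4.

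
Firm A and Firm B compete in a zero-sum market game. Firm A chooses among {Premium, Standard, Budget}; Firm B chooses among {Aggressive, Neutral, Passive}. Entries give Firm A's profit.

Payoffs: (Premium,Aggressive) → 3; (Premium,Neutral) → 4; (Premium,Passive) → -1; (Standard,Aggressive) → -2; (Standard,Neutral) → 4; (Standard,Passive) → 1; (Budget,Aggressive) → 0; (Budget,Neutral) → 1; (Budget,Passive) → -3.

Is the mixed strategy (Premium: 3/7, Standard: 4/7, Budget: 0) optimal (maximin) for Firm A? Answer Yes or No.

Yes

Against Aggressive this mix gives (3/7)·3 + (4/7)·(-2) = 1/7.
Against Neutral this mix gives (3/7)·4 + (4/7)·4 = 4.
Against Passive this mix gives (3/7)·(-1) + (4/7)·1 = 1/7.
All of Firm B's active replies (Aggressive, Passive) yield 1/7, and no column does worse for Firm A. The mix makes Firm B indifferent and guarantees 1/7, so it is optimal.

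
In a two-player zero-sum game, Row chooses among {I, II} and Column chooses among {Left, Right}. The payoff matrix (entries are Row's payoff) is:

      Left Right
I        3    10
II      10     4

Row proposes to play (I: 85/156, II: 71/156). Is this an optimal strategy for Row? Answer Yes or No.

Against Left this mix gives (85/156)·3 + (71/156)·10 = 965/156.
Against Right this mix gives (85/156)·10 + (71/156)·4 = 189/26.
Column will play Left, holding Row to 965/156. Shifting weight toward the row that does better against Left would raise this floor (the equalizing mix achieves 88/13 against both Left and Right), so the proposed strategy is not optimal.

No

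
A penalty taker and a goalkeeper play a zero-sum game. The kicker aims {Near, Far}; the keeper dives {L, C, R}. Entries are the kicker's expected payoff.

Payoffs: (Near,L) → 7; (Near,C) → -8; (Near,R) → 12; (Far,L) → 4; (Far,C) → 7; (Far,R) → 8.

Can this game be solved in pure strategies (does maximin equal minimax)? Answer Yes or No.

No

Row minima: Near → -8, Far → 4; maximin = 4.
Column maxima: L → 7, C → 7, R → 12; minimax = 7.
4 ≠ 7, so no pure-strategy equilibrium exists.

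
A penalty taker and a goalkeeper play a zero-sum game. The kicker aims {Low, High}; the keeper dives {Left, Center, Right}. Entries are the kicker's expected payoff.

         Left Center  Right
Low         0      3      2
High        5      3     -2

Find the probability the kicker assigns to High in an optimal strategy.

2/9

Row minima: Low → 0, High → -2; maximin = 0.
Column maxima: Left → 5, Center → 3, Right → 2; minimax = 2.
0 ≠ 2, so there is no saddle point; optimal play is mixed.
Center is strictly dominated by Right (it gives the kicker strictly more in every row), so the keeper never plays it.
On the remaining 2×2 (Low, High vs Left, Right):
Let the kicker play Low with probability p. Expected payoff against Left: 0p + 5(1−p) = −5p + 5; against Right: 2p + (-2)(1−p) = 4p − 2.
Setting these equal: −5p + 5 = 4p − 2 ⇒ −9p = -7 ⇒ p = 7/9, and the value is (-5)·(7/9) + 5 = 10/9.
For the keeper: with q = P(Left), equating Low's and High's payoffs gives −2q + 2 = 7q − 2 ⇒ q = 4/9.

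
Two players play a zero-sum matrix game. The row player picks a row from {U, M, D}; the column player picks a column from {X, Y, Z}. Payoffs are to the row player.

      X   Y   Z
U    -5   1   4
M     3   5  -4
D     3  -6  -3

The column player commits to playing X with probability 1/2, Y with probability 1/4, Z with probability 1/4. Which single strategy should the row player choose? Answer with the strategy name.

Expected payoff of U: (1/2)·(-5) + (1/4)·1 + (1/4)·4 = -5/4.
Expected payoff of M: (1/2)·3 + (1/4)·5 + (1/4)·(-4) = 7/4.
Expected payoff of D: (1/2)·3 + (1/4)·(-6) + (1/4)·(-3) = -3/4.
The largest is 7/4, so the row player's best response is M.

M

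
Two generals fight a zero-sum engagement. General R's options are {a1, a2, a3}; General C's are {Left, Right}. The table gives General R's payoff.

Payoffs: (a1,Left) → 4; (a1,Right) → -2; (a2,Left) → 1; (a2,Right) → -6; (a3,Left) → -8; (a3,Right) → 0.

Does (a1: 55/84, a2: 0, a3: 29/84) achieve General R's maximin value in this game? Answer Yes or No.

Against Left this mix gives (55/84)·4 + (29/84)·(-8) = -1/7.
Against Right this mix gives (55/84)·(-2) + (29/84)·0 = -55/42.
General C will play Right, holding General R to -55/42. Shifting weight toward the row that does better against Right would raise this floor (the equalizing mix achieves -8/7 against both Right and Left), so the proposed strategy is not optimal.

No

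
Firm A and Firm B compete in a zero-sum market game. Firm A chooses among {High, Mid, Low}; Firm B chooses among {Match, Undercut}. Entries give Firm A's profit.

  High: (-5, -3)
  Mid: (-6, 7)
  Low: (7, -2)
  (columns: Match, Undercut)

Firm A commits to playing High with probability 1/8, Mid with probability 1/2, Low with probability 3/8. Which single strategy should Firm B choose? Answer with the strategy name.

If Firm B plays Match, Firm A's expected payoff is (1/8)·(-5) + (1/2)·(-6) + (3/8)·7 = -1.
If Firm B plays Undercut, Firm A's expected payoff is (1/8)·(-3) + (1/2)·7 + (3/8)·(-2) = 19/8.
Firm B minimizes Firm A's payoff; the smallest is -1, so the best response is Match.

Match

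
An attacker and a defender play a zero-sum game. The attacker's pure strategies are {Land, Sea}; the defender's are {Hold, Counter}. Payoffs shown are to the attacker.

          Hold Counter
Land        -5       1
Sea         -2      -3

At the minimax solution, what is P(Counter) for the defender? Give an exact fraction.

3/7

Row minima: Land → -5, Sea → -3; maximin = -3.
Column maxima: Hold → -2, Counter → 1; minimax = -2.
-3 ≠ -2, so there is no saddle point; optimal play is mixed.
Let the attacker play Land with probability p. Expected payoff against Hold: (-5)p + (-2)(1−p) = −3p − 2; against Counter: 1p + (-3)(1−p) = 4p − 3.
Setting these equal: −3p − 2 = 4p − 3 ⇒ −7p = -1 ⇒ p = 1/7, and the value is (-3)·(1/7) − 2 = -17/7.
For the defender: with q = P(Hold), equating Land's and Sea's payoffs gives −6q + 1 = q − 3 ⇒ q = 4/7.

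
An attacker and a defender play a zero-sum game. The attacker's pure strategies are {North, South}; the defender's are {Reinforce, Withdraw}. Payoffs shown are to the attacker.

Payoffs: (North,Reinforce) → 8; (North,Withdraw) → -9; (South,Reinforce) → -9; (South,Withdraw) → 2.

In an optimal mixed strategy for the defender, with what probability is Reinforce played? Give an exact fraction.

11/28

Row minima: North → -9, South → -9; maximin = -9.
Column maxima: Reinforce → 8, Withdraw → 2; minimax = 2.
-9 ≠ 2, so there is no saddle point; optimal play is mixed.
Let the attacker play North with probability p. Expected payoff against Reinforce: 8p + (-9)(1−p) = 17p − 9; against Withdraw: (-9)p + 2(1−p) = −11p + 2.
Setting these equal: 17p − 9 = −11p + 2 ⇒ 28p = 11 ⇒ p = 11/28, and the value is (17)·(11/28) − 9 = -65/28.
For the defender: with q = P(Reinforce), equating North's and South's payoffs gives 17q − 9 = −11q + 2 ⇒ q = 11/28.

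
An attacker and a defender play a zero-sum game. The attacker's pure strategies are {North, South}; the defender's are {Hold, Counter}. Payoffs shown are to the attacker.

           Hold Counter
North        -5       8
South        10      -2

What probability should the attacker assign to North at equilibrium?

Row minima: North → -5, South → -2; maximin = -2.
Column maxima: Hold → 10, Counter → 8; minimax = 8.
-2 ≠ 8, so there is no saddle point; optimal play is mixed.
Let the attacker play North with probability p. Expected payoff against Hold: (-5)p + 10(1−p) = −15p + 10; against Counter: 8p + (-2)(1−p) = 10p − 2.
Setting these equal: −15p + 10 = 10p − 2 ⇒ −25p = -12 ⇒ p = 12/25, and the value is (-15)·(12/25) + 10 = 14/5.
For the defender: with q = P(Hold), equating North's and South's payoffs gives −13q + 8 = 12q − 2 ⇒ q = 2/5.

12/25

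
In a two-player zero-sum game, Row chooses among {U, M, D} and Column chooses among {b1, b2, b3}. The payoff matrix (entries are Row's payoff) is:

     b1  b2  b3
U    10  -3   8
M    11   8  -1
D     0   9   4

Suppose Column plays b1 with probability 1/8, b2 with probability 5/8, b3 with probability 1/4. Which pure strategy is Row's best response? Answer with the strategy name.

D

Expected payoff of U: (1/8)·10 + (5/8)·(-3) + (1/4)·8 = 11/8.
Expected payoff of M: (1/8)·11 + (5/8)·8 + (1/4)·(-1) = 49/8.
Expected payoff of D: (1/8)·0 + (5/8)·9 + (1/4)·4 = 53/8.
The largest is 53/8, so Row's best response is D.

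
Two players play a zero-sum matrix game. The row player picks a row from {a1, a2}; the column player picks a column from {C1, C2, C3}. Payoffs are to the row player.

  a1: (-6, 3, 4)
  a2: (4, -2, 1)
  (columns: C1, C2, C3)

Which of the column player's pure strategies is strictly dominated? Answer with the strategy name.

C2 holds the row player's payoff strictly below C3 in every row: 3 < 4, -2 < 1.
So C3 is strictly dominated for the column player.

C3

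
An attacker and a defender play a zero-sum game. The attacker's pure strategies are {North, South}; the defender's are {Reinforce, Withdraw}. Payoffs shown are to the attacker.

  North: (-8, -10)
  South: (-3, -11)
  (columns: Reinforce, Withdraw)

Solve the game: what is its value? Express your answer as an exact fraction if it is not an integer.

Row minima: North → -10, South → -11; maximin = -10.
Column maxima: Reinforce → -3, Withdraw → -10; minimax = -10.
Since maximin = minimax = -10, there is a saddle point and the value is -10.

-10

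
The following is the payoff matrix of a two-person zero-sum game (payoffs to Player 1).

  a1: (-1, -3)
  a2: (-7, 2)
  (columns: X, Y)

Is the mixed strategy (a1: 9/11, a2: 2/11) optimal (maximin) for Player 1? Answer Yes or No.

Against X this mix gives (9/11)·(-1) + (2/11)·(-7) = -23/11.
Against Y this mix gives (9/11)·(-3) + (2/11)·2 = -23/11.
All of Player 2's active replies (X, Y) yield -23/11, and no column does worse for Player 1. The mix makes Player 2 indifferent and guarantees -23/11, so it is optimal.

Yes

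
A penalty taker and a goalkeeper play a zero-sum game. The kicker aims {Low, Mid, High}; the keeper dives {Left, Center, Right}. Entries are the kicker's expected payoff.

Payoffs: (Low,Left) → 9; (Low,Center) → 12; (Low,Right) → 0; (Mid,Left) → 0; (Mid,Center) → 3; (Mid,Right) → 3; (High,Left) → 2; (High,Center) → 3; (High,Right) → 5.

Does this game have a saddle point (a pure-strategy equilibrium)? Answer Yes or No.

No

Row minima: Low → 0, Mid → 0, High → 2; maximin = 2.
Column maxima: Left → 9, Center → 12, Right → 5; minimax = 5.
2 ≠ 5, so no pure-strategy equilibrium exists.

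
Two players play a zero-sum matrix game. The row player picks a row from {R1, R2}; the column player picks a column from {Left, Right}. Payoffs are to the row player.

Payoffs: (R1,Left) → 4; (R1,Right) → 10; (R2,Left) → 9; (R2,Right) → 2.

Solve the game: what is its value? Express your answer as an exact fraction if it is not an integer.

82/13

Row minima: R1 → 4, R2 → 2; maximin = 4.
Column maxima: Left → 9, Right → 10; minimax = 9.
4 ≠ 9, so there is no saddle point; optimal play is mixed.
Let the row player play R1 with probability p. Expected payoff against Left: 4p + 9(1−p) = −5p + 9; against Right: 10p + 2(1−p) = 8p + 2.
Setting these equal: −5p + 9 = 8p + 2 ⇒ −13p = -7 ⇒ p = 7/13, and the value is (-5)·(7/13) + 9 = 82/13.
For the column player: with q = P(Left), equating R1's and R2's payoffs gives −6q + 10 = 7q + 2 ⇒ q = 8/13.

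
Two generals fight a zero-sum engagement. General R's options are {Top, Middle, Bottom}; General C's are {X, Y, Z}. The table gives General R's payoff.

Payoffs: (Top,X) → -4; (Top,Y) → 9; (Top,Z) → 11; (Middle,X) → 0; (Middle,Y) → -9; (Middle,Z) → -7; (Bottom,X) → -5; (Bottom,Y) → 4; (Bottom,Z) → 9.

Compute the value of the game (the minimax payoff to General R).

Row minima: Top → -4, Middle → -9, Bottom → -5; maximin = -4.
Column maxima: X → 0, Y → 9, Z → 11; minimax = 0.
-4 ≠ 0, so there is no saddle point; optimal play is mixed.
Bottom is strictly dominated by Top, so General R never plays it.
Z is strictly dominated by Y (it gives General R strictly more in every row), so General C never plays it.
On the remaining 2×2 (Top, Middle vs X, Y):
Let General R play Top with probability p. Expected payoff against X: (-4)p + 0(1−p) = −4p; against Y: 9p + (-9)(1−p) = 18p − 9.
Setting these equal: −4p = 18p − 9 ⇒ −22p = -9 ⇒ p = 9/22, and the value is (-4)·(9/22) = -18/11.
For General C: with q = P(X), equating Top's and Middle's payoffs gives −13q + 9 = 9q − 9 ⇒ q = 9/11.

-18/11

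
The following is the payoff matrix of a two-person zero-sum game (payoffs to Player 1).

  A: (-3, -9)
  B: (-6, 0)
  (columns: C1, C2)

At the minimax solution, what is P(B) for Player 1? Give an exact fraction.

1/2

Row minima: A → -9, B → -6; maximin = -6.
Column maxima: C1 → -3, C2 → 0; minimax = -3.
-6 ≠ -3, so there is no saddle point; optimal play is mixed.
Let Player 1 play A with probability p. Expected payoff against C1: (-3)p + (-6)(1−p) = 3p − 6; against C2: (-9)p + 0(1−p) = −9p.
Setting these equal: 3p − 6 = −9p ⇒ 12p = 6 ⇒ p = 1/2, and the value is (3)·(1/2) − 6 = -9/2.
For Player 2: with q = P(C1), equating A's and B's payoffs gives 6q − 9 = −6q ⇒ q = 3/4.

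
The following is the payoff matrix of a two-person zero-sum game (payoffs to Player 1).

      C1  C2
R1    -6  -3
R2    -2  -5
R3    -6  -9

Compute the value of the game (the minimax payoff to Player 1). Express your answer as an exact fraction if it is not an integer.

-4

Row minima: R1 → -6, R2 → -5, R3 → -9; maximin = -5.
Column maxima: C1 → -2, C2 → -3; minimax = -3.
-5 ≠ -3, so there is no saddle point; optimal play is mixed.
R3 is strictly dominated by R2, so Player 1 never plays it.
On the remaining 2×2 (R1, R2 vs C1, C2):
Let Player 1 play R1 with probability p. Expected payoff against C1: (-6)p + (-2)(1−p) = −4p − 2; against C2: (-3)p + (-5)(1−p) = 2p − 5.
Setting these equal: −4p − 2 = 2p − 5 ⇒ −6p = -3 ⇒ p = 1/2, and the value is (-4)·(1/2) − 2 = -4.
For Player 2: with q = P(C1), equating R1's and R2's payoffs gives −3q − 3 = 3q − 5 ⇒ q = 1/3.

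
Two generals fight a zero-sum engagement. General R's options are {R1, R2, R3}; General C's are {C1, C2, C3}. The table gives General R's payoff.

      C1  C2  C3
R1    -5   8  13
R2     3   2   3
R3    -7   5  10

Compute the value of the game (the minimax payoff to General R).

17/7

Row minima: R1 → -5, R2 → 2, R3 → -7; maximin = 2.
Column maxima: C1 → 3, C2 → 8, C3 → 13; minimax = 3.
2 ≠ 3, so there is no saddle point; optimal play is mixed.
R3 is strictly dominated by R1, so General R never plays it.
C3 is strictly dominated by C2 (it gives General R strictly more in every row), so General C never plays it.
On the remaining 2×2 (R1, R2 vs C1, C2):
Let General R play R1 with probability p. Expected payoff against C1: (-5)p + 3(1−p) = −8p + 3; against C2: 8p + 2(1−p) = 6p + 2.
Setting these equal: −8p + 3 = 6p + 2 ⇒ −14p = -1 ⇒ p = 1/14, and the value is (-8)·(1/14) + 3 = 17/7.
For General C: with q = P(C1), equating R1's and R2's payoffs gives −13q + 8 = q + 2 ⇒ q = 3/7.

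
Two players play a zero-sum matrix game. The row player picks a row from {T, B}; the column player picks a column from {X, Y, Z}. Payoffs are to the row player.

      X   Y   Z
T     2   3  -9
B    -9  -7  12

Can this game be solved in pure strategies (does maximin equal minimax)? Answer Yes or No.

No

Row minima: T → -9, B → -9; maximin = -9.
Column maxima: X → 2, Y → 3, Z → 12; minimax = 2.
-9 ≠ 2, so no pure-strategy equilibrium exists.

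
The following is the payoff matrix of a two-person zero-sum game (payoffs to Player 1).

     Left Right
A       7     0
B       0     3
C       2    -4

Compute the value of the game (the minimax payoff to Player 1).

Row minima: A → 0, B → 0, C → -4; maximin = 0.
Column maxima: Left → 7, Right → 3; minimax = 3.
0 ≠ 3, so there is no saddle point; optimal play is mixed.
C is strictly dominated by A, so Player 1 never plays it.
On the remaining 2×2 (A, B vs Left, Right):
Let Player 1 play A with probability p. Expected payoff against Left: 7p + 0(1−p) = 7p; against Right: 0p + 3(1−p) = −3p + 3.
Setting these equal: 7p = −3p + 3 ⇒ 10p = 3 ⇒ p = 3/10, and the value is (7)·(3/10) = 21/10.
For Player 2: with q = P(Left), equating A's and B's payoffs gives 7q = −3q + 3 ⇒ q = 3/10.

21/10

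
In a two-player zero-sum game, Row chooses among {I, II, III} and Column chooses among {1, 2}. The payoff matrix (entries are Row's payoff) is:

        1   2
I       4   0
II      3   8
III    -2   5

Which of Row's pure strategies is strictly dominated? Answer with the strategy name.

III

II gives a strictly higher payoff than III against every column: 3 > -2, 8 > 5.
So III is strictly dominated and Row never plays it.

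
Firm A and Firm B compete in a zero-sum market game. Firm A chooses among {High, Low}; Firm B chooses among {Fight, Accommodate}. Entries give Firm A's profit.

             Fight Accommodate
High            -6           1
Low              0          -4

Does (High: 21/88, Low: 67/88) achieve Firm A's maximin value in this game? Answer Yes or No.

No

Against Fight this mix gives (21/88)·(-6) + (67/88)·0 = -63/44.
Against Accommodate this mix gives (21/88)·1 + (67/88)·(-4) = -247/88.
Firm B will play Accommodate, holding Firm A to -247/88. Shifting weight toward the row that does better against Accommodate would raise this floor (the equalizing mix achieves -24/11 against both Accommodate and Fight), so the proposed strategy is not optimal.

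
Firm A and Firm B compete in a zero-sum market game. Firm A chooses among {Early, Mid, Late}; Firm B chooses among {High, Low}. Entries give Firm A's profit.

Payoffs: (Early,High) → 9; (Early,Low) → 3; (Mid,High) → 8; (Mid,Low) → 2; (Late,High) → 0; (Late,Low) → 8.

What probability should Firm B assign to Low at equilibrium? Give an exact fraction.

Row minima: Early → 3, Mid → 2, Late → 0; maximin = 3.
Column maxima: High → 9, Low → 8; minimax = 8.
3 ≠ 8, so there is no saddle point; optimal play is mixed.
Mid is strictly dominated by Early, so Firm A never plays it.
On the remaining 2×2 (Early, Late vs High, Low):
Let Firm A play Early with probability p. Expected payoff against High: 9p + 0(1−p) = 9p; against Low: 3p + 8(1−p) = −5p + 8.
Setting these equal: 9p = −5p + 8 ⇒ 14p = 8 ⇒ p = 4/7, and the value is (9)·(4/7) = 36/7.
For Firm B: with q = P(High), equating Early's and Late's payoffs gives 6q + 3 = −8q + 8 ⇒ q = 5/14.

9/14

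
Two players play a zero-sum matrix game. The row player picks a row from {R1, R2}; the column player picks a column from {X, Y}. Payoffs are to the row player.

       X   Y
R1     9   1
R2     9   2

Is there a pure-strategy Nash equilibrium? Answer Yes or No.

Yes

Row minima: R1 → 1, R2 → 2; maximin = 2.
Column maxima: X → 9, Y → 2; minimax = 2.
maximin = minimax = 2, so a saddle point exists.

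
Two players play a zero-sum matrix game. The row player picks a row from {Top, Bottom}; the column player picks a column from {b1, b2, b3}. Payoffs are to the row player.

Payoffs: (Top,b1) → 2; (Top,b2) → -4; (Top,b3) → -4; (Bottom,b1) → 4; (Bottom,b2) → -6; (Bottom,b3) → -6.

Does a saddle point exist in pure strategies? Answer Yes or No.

Row minima: Top → -4, Bottom → -6; maximin = -4.
Column maxima: b1 → 4, b2 → -4, b3 → -4; minimax = -4.
maximin = minimax = -4, so a saddle point exists.

Yes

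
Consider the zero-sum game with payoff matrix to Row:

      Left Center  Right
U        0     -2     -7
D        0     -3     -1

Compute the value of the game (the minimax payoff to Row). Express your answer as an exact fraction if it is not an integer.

-19/7

Row minima: U → -7, D → -3; maximin = -3.
Column maxima: Left → 0, Center → -2, Right → -1; minimax = -2.
-3 ≠ -2, so there is no saddle point; optimal play is mixed.
Left is strictly dominated by Center (it gives Row strictly more in every row), so Column never plays it.
On the remaining 2×2 (U, D vs Center, Right):
Let Row play U with probability p. Expected payoff against Center: (-2)p + (-3)(1−p) = p − 3; against Right: (-7)p + (-1)(1−p) = −6p − 1.
Setting these equal: p − 3 = −6p − 1 ⇒ 7p = 2 ⇒ p = 2/7, and the value is (1)·(2/7) − 3 = -19/7.
For Column: with q = P(Center), equating U's and D's payoffs gives 5q − 7 = −2q − 1 ⇒ q = 6/7.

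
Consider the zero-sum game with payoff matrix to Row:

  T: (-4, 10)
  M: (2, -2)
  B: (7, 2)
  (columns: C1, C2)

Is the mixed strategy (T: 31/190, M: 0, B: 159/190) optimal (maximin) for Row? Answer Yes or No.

Against C1 this mix gives (31/190)·(-4) + (159/190)·7 = 989/190.
Against C2 this mix gives (31/190)·10 + (159/190)·2 = 314/95.
Column will play C2, holding Row to 314/95. Shifting weight toward the row that does better against C2 would raise this floor (the equalizing mix achieves 78/19 against both C2 and C1), so the proposed strategy is not optimal.

No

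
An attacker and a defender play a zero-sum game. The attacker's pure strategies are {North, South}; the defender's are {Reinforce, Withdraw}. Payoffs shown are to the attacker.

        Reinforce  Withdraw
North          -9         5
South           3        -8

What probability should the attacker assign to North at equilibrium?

Row minima: North → -9, South → -8; maximin = -8.
Column maxima: Reinforce → 3, Withdraw → 5; minimax = 3.
-8 ≠ 3, so there is no saddle point; optimal play is mixed.
Let the attacker play North with probability p. Expected payoff against Reinforce: (-9)p + 3(1−p) = −12p + 3; against Withdraw: 5p + (-8)(1−p) = 13p − 8.
Setting these equal: −12p + 3 = 13p − 8 ⇒ −25p = -11 ⇒ p = 11/25, and the value is (-12)·(11/25) + 3 = -57/25.
For the defender: with q = P(Reinforce), equating North's and South's payoffs gives −14q + 5 = 11q − 8 ⇒ q = 13/25.

11/25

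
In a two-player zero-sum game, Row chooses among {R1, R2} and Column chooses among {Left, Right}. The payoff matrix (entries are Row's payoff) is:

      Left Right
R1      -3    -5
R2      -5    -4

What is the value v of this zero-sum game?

-13/3

Row minima: R1 → -5, R2 → -5; maximin = -5.
Column maxima: Left → -3, Right → -4; minimax = -4.
-5 ≠ -4, so there is no saddle point; optimal play is mixed.
Let Row play R1 with probability p. Expected payoff against Left: (-3)p + (-5)(1−p) = 2p − 5; against Right: (-5)p + (-4)(1−p) = −p − 4.
Setting these equal: 2p − 5 = −p − 4 ⇒ 3p = 1 ⇒ p = 1/3, and the value is (2)·(1/3) − 5 = -13/3.
For Column: with q = P(Left), equating R1's and R2's payoffs gives 2q − 5 = −q − 4 ⇒ q = 1/3.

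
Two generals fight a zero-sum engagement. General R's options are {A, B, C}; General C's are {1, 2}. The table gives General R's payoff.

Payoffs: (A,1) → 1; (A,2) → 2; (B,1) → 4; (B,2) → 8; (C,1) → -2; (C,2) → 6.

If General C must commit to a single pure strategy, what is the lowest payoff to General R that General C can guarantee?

4

Column maxima: 1 → 4, 2 → 8.
The smallest of these is 4.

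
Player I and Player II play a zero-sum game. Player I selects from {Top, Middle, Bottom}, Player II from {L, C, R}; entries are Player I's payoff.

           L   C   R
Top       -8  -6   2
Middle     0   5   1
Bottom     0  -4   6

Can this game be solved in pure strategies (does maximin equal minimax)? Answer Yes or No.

Yes

Row minima: Top → -8, Middle → 0, Bottom → -4; maximin = 0.
Column maxima: L → 0, C → 5, R → 6; minimax = 0.
maximin = minimax = 0, so a saddle point exists.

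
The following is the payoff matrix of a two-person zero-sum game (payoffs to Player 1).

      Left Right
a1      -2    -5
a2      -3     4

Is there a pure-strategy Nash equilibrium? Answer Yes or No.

Row minima: a1 → -5, a2 → -3; maximin = -3.
Column maxima: Left → -2, Right → 4; minimax = -2.
-3 ≠ -2, so no pure-strategy equilibrium exists.

No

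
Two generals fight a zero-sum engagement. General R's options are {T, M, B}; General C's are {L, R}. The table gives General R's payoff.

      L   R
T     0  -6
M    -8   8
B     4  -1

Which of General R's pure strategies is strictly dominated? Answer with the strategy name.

T

B gives a strictly higher payoff than T against every column: 4 > 0, -1 > -6.
So T is strictly dominated and General R never plays it.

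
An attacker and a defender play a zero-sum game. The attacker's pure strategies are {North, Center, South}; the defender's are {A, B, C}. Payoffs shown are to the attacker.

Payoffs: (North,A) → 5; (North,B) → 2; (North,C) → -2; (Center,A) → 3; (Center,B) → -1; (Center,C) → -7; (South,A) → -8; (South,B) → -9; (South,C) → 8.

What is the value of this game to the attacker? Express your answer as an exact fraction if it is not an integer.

-2/21

Row minima: North → -2, Center → -7, South → -9; maximin = -2.
Column maxima: A → 5, B → 2, C → 8; minimax = 2.
-2 ≠ 2, so there is no saddle point; optimal play is mixed.
Center is strictly dominated by North, so the attacker never plays it.
A is strictly dominated by B (it gives the attacker strictly more in every row), so the defender never plays it.
On the remaining 2×2 (North, South vs B, C):
Let the attacker play North with probability p. Expected payoff against B: 2p + (-9)(1−p) = 11p − 9; against C: (-2)p + 8(1−p) = −10p + 8.
Setting these equal: 11p − 9 = −10p + 8 ⇒ 21p = 17 ⇒ p = 17/21, and the value is (11)·(17/21) − 9 = -2/21.
For the defender: with q = P(B), equating North's and South's payoffs gives 4q − 2 = −17q + 8 ⇒ q = 10/21.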